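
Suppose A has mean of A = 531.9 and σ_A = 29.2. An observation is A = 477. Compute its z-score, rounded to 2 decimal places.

z = (A − mean of A) / σ_A = (477 − 531.9) / 29.2 ≈ -1.88.

z = -1.88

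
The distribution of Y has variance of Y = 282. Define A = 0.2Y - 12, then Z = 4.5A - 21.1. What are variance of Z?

variance of A = 0.2²·282 = 11.28.
variance of Z = 4.5²·11.28 = 228.42.

variance of Z = 228.42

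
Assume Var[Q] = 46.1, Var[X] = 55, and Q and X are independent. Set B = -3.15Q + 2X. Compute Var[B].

Var[B] = a²·Var[Q] + b²·Var[X] + 2ab·covariance of Q and X with a = -3.15, b = 2.
Independence gives covariance of Q and X = 0.
= (-3.15)²·46.1 + 2²·55 + 2·(-3.15)·2·0
= 457.42725 + 220 + 0 = 677.42725.

Var[B] = 677.42725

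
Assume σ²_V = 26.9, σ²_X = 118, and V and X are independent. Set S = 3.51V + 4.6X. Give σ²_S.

σ²_S = a²·σ²_V + b²·σ²_X + 2ab·Cov(V, X) with a = 3.51, b = 4.6.
Independence gives Cov(V, X) = 0.
= 3.51²·26.9 + 4.6²·118 + 2·3.51·4.6·0
= 331.41069 + 2496.88 + 0 = 2828.29069.

σ²_S = 2828.29069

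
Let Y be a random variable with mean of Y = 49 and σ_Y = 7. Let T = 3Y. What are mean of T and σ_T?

T = 3Y is linear with a = 3, b = 0.
mean of T = a·mean of Y + b = 3·49 = 147.
σ_T = |a|·σ_Y = |3|·7 = 21.

mean of T = 147, σ_T = 21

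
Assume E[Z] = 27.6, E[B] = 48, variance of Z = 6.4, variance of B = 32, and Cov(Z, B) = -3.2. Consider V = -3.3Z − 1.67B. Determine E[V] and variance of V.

E[V] = -171.24, variance of V = 123.6704

E[V] = (-3.3)·E[Z] + (-1.67)·E[B] = (-3.3)·27.6 + (-1.67)·48 = -171.24.
variance of V = a²·variance of Z + b²·variance of B + 2ab·Cov(Z, B) with a = -3.3, b = -1.67.
= (-3.3)²·6.4 + (-1.67)²·32 + 2·(-3.3)·(-1.67)·(-3.2)
= 69.696 + 89.2448 + (-35.2704) = 123.6704.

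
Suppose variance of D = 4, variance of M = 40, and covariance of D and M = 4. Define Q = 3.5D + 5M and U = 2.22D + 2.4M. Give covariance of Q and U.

covariance of Q and U = 589.08

By bilinearity, covariance of Q and U = ac·variance of D + bd·variance of M + (ad+bc)·covariance of D and M, with a=3.5, b=5, c=2.22, d=2.4.
ac·variance of D = 3.5·2.22·4 = 31.08
bd·variance of M = 5·2.4·40 = 480
(ad+bc)·covariance of D and M = (19.5)·4 = 78
covariance of Q and U = 31.08 + 480 + 78 = 589.08.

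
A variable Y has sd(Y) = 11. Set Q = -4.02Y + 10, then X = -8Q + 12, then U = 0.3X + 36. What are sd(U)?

sd(U) = 106.128

sd(Q) = |-4.02|·11 = 44.22.
sd(X) = |-8|·44.22 = 353.76.
sd(U) = |0.3|·353.76 = 106.128.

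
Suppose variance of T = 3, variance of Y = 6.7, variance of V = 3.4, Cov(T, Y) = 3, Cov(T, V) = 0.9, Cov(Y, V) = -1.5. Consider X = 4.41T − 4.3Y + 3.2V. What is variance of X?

variance of X = a²·variance of T + b²·variance of Y + c²·variance of V + 2ab·Cov(T, Y) + 2ac·Cov(T, V) + 2bc·Cov(Y, V), with a = 4.41, b = -4.3, c = 3.2.
= 58.3443 + 123.883 + 34.816 + (-113.778) + 25.4016 + 41.28
= 169.9469.

variance of X = 169.9469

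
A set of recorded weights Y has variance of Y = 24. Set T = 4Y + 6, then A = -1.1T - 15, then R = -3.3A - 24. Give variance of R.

variance of R = 5059.9296

variance of T = 4²·24 = 384.
variance of A = (-1.1)²·384 = 464.64.
variance of R = (-3.3)²·464.64 = 5059.9296.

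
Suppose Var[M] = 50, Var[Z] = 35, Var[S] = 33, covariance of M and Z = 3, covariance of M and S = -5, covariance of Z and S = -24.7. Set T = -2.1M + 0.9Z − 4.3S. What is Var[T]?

Var[T] = 948.558

Var[T] = a²·Var[M] + b²·Var[Z] + c²·Var[S] + 2ab·covariance of M and Z + 2ac·covariance of M and S + 2bc·covariance of Z and S, with a = -2.1, b = 0.9, c = -4.3.
= 220.5 + 28.35 + 610.17 + (-11.34) + (-90.3) + 191.178
= 948.558.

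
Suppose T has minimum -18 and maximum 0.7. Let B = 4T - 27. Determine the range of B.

Range(B) = 74.8

Range of T = 0.7 − (-18) = 18.7.
Range(B) = |a|·Range(T) = |4|·18.7 = 74.8.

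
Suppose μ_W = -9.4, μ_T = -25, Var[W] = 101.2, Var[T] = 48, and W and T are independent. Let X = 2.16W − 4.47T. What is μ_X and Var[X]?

μ_X = 2.16·μ_W + (-4.47)·μ_T = 2.16·(-9.4) + (-4.47)·(-25) = 91.446.
Var[X] = a²·Var[W] + b²·Var[T] + 2ab·Cov[W, T] with a = 2.16, b = -4.47.
Independence gives Cov[W, T] = 0.
= 2.16²·101.2 + (-4.47)²·48 + 2·2.16·(-4.47)·0
= 472.15872 + 959.0832 + 0 = 1431.24192.

μ_X = 91.446, Var[X] = 1431.24192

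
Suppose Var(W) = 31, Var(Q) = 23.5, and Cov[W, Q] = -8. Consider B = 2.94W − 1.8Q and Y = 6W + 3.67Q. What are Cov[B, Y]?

Cov[B, Y] = 391.6806

By bilinearity, Cov[B, Y] = ac·Var(W) + bd·Var(Q) + (ad+bc)·Cov[W, Q], with a=2.94, b=-1.8, c=6, d=3.67.
ac·Var(W) = 2.94·6·31 = 546.84
bd·Var(Q) = (-1.8)·3.67·23.5 = -155.241
(ad+bc)·Cov[W, Q] = (-0.0102)·(-8) = 0.0816
Cov[B, Y] = 546.84 + (-155.241) + 0.0816 = 391.6806.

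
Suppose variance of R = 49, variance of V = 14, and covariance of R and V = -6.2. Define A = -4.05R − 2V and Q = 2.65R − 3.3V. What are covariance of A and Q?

By bilinearity, covariance of A and Q = ac·variance of R + bd·variance of V + (ad+bc)·covariance of R and V, with a=-4.05, b=-2, c=2.65, d=-3.3.
ac·variance of R = (-4.05)·2.65·49 = -525.8925
bd·variance of V = (-2)·(-3.3)·14 = 92.4
(ad+bc)·covariance of R and V = (8.065)·(-6.2) = -50.003
covariance of A and Q = -525.8925 + 92.4 + (-50.003) = -483.4955.

covariance of A and Q = -483.4955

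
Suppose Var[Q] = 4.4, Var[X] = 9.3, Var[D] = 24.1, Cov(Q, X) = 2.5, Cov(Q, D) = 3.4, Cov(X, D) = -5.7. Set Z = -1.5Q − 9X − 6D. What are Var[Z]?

Var[Z] = a²·Var[Q] + b²·Var[X] + c²·Var[D] + 2ab·Cov(Q, X) + 2ac·Cov(Q, D) + 2bc·Cov(X, D), with a = -1.5, b = -9, c = -6.
= 9.9 + 753.3 + 867.6 + 67.5 + 61.2 + (-615.6)
= 1143.9.

Var[Z] = 1143.9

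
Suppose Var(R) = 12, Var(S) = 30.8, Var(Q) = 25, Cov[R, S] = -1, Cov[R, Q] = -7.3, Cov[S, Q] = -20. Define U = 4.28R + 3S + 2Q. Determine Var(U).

Var(U) = a²·Var(R) + b²·Var(S) + c²·Var(Q) + 2ab·Cov[R, S] + 2ac·Cov[R, Q] + 2bc·Cov[S, Q], with a = 4.28, b = 3, c = 2.
= 219.8208 + 277.2 + 100 + (-25.68) + (-124.976) + (-240)
= 206.3648.

Var(U) = 206.3648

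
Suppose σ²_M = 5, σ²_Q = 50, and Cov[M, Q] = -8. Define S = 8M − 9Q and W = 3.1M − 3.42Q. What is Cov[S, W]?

Cov[S, W] = 2105.08

By bilinearity, Cov[S, W] = ac·σ²_M + bd·σ²_Q + (ad+bc)·Cov[M, Q], with a=8, b=-9, c=3.1, d=-3.42.
ac·σ²_M = 8·3.1·5 = 124
bd·σ²_Q = (-9)·(-3.42)·50 = 1539
(ad+bc)·Cov[M, Q] = (-55.26)·(-8) = 442.08
Cov[S, W] = 124 + 1539 + 442.08 = 2105.08.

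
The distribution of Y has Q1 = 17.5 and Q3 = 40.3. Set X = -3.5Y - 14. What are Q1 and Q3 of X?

a = -3.5 < 0 reverses order: Q1(X) comes from Q3(Y), Q3(X) from Q1(Y).
Q1(X) = (-3.5)·40.3 + (-14) = -155.05; Q3(X) = (-3.5)·17.5 + (-14) = -75.25.

Q1(X) = -155.05, Q3(X) = -75.25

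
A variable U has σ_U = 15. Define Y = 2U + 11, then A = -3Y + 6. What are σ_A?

σ_Y = |2|·15 = 30.
σ_A = |-3|·30 = 90.

σ_A = 90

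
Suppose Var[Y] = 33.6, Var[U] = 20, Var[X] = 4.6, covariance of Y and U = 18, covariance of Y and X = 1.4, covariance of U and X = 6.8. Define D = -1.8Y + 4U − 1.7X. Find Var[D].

Var[D] = a²·Var[Y] + b²·Var[U] + c²·Var[X] + 2ab·covariance of Y and U + 2ac·covariance of Y and X + 2bc·covariance of U and X, with a = -1.8, b = 4, c = -1.7.
= 108.864 + 320 + 13.294 + (-259.2) + 8.568 + (-92.48)
= 99.046.

Var[D] = 99.046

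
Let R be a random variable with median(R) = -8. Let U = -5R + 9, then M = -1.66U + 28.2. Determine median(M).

median(M) = -53.14

median(U) = (-5)·(-8) + 9 = 49.
median(M) = (-1.66)·49 + 28.2 = -53.14.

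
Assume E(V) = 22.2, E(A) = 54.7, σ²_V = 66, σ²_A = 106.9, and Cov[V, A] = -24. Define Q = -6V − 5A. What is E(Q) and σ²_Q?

E(Q) = (-6)·E(V) + (-5)·E(A) = (-6)·22.2 + (-5)·54.7 = -406.7.
σ²_Q = a²·σ²_V + b²·σ²_A + 2ab·Cov[V, A] with a = -6, b = -5.
= (-6)²·66 + (-5)²·106.9 + 2·(-6)·(-5)·(-24)
= 2376 + 2672.5 + (-1440) = 3608.5.

E(Q) = -406.7, σ²_Q = 3608.5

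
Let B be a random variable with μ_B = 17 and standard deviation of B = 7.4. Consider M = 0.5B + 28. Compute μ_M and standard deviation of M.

M = 0.5B + 28 is linear with a = 0.5, b = 28.
μ_M = a·μ_B + b = 0.5·17 + 28 = 36.5.
standard deviation of M = |a|·standard deviation of B = |0.5|·7.4 = 3.7.

μ_M = 36.5, standard deviation of M = 3.7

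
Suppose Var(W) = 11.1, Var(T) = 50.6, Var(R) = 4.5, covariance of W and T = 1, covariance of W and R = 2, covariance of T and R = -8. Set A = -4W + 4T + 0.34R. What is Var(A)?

Var(A) = 928.5202

Var(A) = a²·Var(W) + b²·Var(T) + c²·Var(R) + 2ab·covariance of W and T + 2ac·covariance of W and R + 2bc·covariance of T and R, with a = -4, b = 4, c = 0.34.
= 177.6 + 809.6 + 0.5202 + (-32) + (-5.44) + (-21.76)
= 928.5202.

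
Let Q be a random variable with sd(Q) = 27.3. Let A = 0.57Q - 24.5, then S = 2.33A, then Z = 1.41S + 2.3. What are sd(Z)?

sd(Z) = 51.1225533

sd(A) = |0.57|·27.3 = 15.561.
sd(S) = |2.33|·15.561 = 36.25713.
sd(Z) = |1.41|·36.25713 = 51.1225533.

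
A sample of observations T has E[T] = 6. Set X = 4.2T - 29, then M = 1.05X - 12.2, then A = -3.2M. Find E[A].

E[A] = 51.808

E[X] = 4.2·6 + (-29) = -3.8.
E[M] = 1.05·(-3.8) + (-12.2) = -16.19.
E[A] = (-3.2)·(-16.19) = 51.808.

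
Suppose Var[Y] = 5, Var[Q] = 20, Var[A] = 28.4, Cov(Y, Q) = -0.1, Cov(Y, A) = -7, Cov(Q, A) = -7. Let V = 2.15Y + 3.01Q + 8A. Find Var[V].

Var[V] = 1442.7002

Var[V] = a²·Var[Y] + b²·Var[Q] + c²·Var[A] + 2ab·Cov(Y, Q) + 2ac·Cov(Y, A) + 2bc·Cov(Q, A), with a = 2.15, b = 3.01, c = 8.
= 23.1125 + 181.202 + 1817.6 + (-1.2943) + (-240.8) + (-337.12)
= 1442.7002.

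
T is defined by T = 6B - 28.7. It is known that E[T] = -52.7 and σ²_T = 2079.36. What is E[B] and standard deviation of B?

From T = 6B - 28.7: E[T] = a·E[B] + b, so E[B] = (E[T] − b)/a = (-52.7 − (-28.7))/6 = -4.
standard deviation of T = √2079.36 = 45.6.
standard deviation of T = |a|·standard deviation of B, so standard deviation of B = 45.6/|6| = 7.6.

E[B] = -4, standard deviation of B = 7.6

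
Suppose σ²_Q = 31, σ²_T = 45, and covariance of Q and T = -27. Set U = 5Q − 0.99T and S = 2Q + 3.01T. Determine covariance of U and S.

covariance of U and S = -176.9855

By bilinearity, covariance of U and S = ac·σ²_Q + bd·σ²_T + (ad+bc)·covariance of Q and T, with a=5, b=-0.99, c=2, d=3.01.
ac·σ²_Q = 5·2·31 = 310
bd·σ²_T = (-0.99)·3.01·45 = -134.0955
(ad+bc)·covariance of Q and T = (13.07)·(-27) = -352.89
covariance of U and S = 310 + (-134.0955) + (-352.89) = -176.9855.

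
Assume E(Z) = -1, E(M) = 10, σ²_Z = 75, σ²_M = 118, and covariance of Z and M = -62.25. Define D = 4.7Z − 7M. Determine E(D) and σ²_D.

E(D) = 4.7·E(Z) + (-7)·E(M) = 4.7·(-1) + (-7)·10 = -74.7.
σ²_D = a²·σ²_Z + b²·σ²_M + 2ab·covariance of Z and M with a = 4.7, b = -7.
= 4.7²·75 + (-7)²·118 + 2·4.7·(-7)·(-62.25)
= 1656.75 + 5782 + 4096.05 = 11534.8.

E(D) = -74.7, σ²_D = 11534.8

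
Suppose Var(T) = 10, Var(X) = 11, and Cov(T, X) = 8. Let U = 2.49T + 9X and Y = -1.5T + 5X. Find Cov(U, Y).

Cov(U, Y) = 449.25

By bilinearity, Cov(U, Y) = ac·Var(T) + bd·Var(X) + (ad+bc)·Cov(T, X), with a=2.49, b=9, c=-1.5, d=5.
ac·Var(T) = 2.49·(-1.5)·10 = -37.35
bd·Var(X) = 9·5·11 = 495
(ad+bc)·Cov(T, X) = (-1.05)·8 = -8.4
Cov(U, Y) = -37.35 + 495 + (-8.4) = 449.25.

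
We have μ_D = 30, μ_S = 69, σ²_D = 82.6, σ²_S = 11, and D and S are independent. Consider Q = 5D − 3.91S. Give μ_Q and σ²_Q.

μ_Q = -119.79, σ²_Q = 2233.1691

μ_Q = 5·μ_D + (-3.91)·μ_S = 5·30 + (-3.91)·69 = -119.79.
σ²_Q = a²·σ²_D + b²·σ²_S + 2ab·Cov(D, S) with a = 5, b = -3.91.
Independence gives Cov(D, S) = 0.
= 5²·82.6 + (-3.91)²·11 + 2·5·(-3.91)·0
= 2065 + 168.1691 + 0 = 2233.1691.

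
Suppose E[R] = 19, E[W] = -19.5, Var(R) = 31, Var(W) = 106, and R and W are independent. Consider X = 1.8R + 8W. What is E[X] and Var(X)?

E[X] = 1.8·E[R] + 8·E[W] = 1.8·19 + 8·(-19.5) = -121.8.
Var(X) = a²·Var(R) + b²·Var(W) + 2ab·covariance of R and W with a = 1.8, b = 8.
Independence gives covariance of R and W = 0.
= 1.8²·31 + 8²·106 + 2·1.8·8·0
= 100.44 + 6784 + 0 = 6884.44.

E[X] = -121.8, Var(X) = 6884.44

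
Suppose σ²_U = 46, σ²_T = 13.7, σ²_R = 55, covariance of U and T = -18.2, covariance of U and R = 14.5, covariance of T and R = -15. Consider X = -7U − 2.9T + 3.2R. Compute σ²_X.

σ²_X = 1822.297

σ²_X = a²·σ²_U + b²·σ²_T + c²·σ²_R + 2ab·covariance of U and T + 2ac·covariance of U and R + 2bc·covariance of T and R, with a = -7, b = -2.9, c = 3.2.
= 2254 + 115.217 + 563.2 + (-738.92) + (-649.6) + 278.4
= 1822.297.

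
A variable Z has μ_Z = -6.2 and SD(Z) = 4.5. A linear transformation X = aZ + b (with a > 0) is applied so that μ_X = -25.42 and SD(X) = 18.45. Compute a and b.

SD(X) = a·SD(Z) (a > 0), so a = 18.45/4.5 = 4.1.
μ_X = a·μ_Z + b, so b = -25.42 − 4.1·(-6.2) = 0.

a = 4.1, b = 0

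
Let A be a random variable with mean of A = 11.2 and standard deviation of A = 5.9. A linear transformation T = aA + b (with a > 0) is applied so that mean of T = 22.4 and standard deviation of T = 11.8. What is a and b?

standard deviation of T = a·standard deviation of A (a > 0), so a = 11.8/5.9 = 2.
mean of T = a·mean of A + b, so b = 22.4 − 2·11.2 = 0.

a = 2, b = 0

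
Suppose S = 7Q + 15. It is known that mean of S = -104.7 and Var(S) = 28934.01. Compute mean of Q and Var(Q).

From S = 7Q + 15: mean of S = a·mean of Q + b, so mean of Q = (mean of S − b)/a = (-104.7 − 15)/7 = -17.1.
Var(S) = a²·Var(Q), so Var(Q) = 28934.01/7² = 590.49.

mean of Q = -17.1, Var(Q) = 590.49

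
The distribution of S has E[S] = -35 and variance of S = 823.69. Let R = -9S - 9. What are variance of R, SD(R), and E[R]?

R = -9S - 9 is linear with a = -9, b = -9.
variance of R = a²·variance of S = (-9)²·823.69 = 66718.89 (the additive constant -9 does not affect variance).
SD(S) = √823.69 = 28.7.
SD(R) = |a|·SD(S) = |-9|·28.7 = 258.3.
E[R] = a·E[S] + b = (-9)·(-35) + (-9) = 306.

variance of R = 66718.89, SD(R) = 258.3, E[R] = 306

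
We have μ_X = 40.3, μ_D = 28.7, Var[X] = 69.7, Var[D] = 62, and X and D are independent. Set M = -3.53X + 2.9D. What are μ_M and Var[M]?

μ_M = (-3.53)·μ_X + 2.9·μ_D = (-3.53)·40.3 + 2.9·28.7 = -59.029.
Var[M] = a²·Var[X] + b²·Var[D] + 2ab·Cov(X, D) with a = -3.53, b = 2.9.
Independence gives Cov(X, D) = 0.
= (-3.53)²·69.7 + 2.9²·62 + 2·(-3.53)·2.9·0
= 868.52473 + 521.42 + 0 = 1389.94473.

μ_M = -59.029, Var[M] = 1389.94473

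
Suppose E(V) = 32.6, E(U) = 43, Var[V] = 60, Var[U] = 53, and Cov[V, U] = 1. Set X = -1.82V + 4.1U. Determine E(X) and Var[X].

E(X) = 116.968, Var[X] = 1074.75

E(X) = (-1.82)·E(V) + 4.1·E(U) = (-1.82)·32.6 + 4.1·43 = 116.968.
Var[X] = a²·Var[V] + b²·Var[U] + 2ab·Cov[V, U] with a = -1.82, b = 4.1.
= (-1.82)²·60 + 4.1²·53 + 2·(-1.82)·4.1·1
= 198.744 + 890.93 + (-14.924) = 1074.75.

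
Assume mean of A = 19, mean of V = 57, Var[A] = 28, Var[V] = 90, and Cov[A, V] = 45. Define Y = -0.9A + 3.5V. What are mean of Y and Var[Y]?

mean of Y = 182.4, Var[Y] = 841.68

mean of Y = (-0.9)·mean of A + 3.5·mean of V = (-0.9)·19 + 3.5·57 = 182.4.
Var[Y] = a²·Var[A] + b²·Var[V] + 2ab·Cov[A, V] with a = -0.9, b = 3.5.
= (-0.9)²·28 + 3.5²·90 + 2·(-0.9)·3.5·45
= 22.68 + 1102.5 + (-283.5) = 841.68.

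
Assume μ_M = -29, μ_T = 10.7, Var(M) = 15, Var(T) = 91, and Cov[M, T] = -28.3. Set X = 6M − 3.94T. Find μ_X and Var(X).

μ_X = -216.158, Var(X) = 3290.6716

μ_X = 6·μ_M + (-3.94)·μ_T = 6·(-29) + (-3.94)·10.7 = -216.158.
Var(X) = a²·Var(M) + b²·Var(T) + 2ab·Cov[M, T] with a = 6, b = -3.94.
= 6²·15 + (-3.94)²·91 + 2·6·(-3.94)·(-28.3)
= 540 + 1412.6476 + 1338.024 = 3290.6716.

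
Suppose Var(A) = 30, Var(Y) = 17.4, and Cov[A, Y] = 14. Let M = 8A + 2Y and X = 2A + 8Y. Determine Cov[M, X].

By bilinearity, Cov[M, X] = ac·Var(A) + bd·Var(Y) + (ad+bc)·Cov[A, Y], with a=8, b=2, c=2, d=8.
ac·Var(A) = 8·2·30 = 480
bd·Var(Y) = 2·8·17.4 = 278.4
(ad+bc)·Cov[A, Y] = (68)·14 = 952
Cov[M, X] = 480 + 278.4 + 952 = 1710.4.

Cov[M, X] = 1710.4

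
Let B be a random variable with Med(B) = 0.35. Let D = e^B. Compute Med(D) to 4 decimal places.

Med(D) = 1.4191

e^B is monotone on this domain, so Med(D) = exp(0.35) ≈ 1.4191.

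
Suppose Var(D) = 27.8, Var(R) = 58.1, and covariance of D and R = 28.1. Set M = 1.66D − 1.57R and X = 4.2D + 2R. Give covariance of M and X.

covariance of M and X = -80.6118

By bilinearity, covariance of M and X = ac·Var(D) + bd·Var(R) + (ad+bc)·covariance of D and R, with a=1.66, b=-1.57, c=4.2, d=2.
ac·Var(D) = 1.66·4.2·27.8 = 193.8216
bd·Var(R) = (-1.57)·2·58.1 = -182.434
(ad+bc)·covariance of D and R = (-3.274)·28.1 = -91.9994
covariance of M and X = 193.8216 + (-182.434) + (-91.9994) = -80.6118.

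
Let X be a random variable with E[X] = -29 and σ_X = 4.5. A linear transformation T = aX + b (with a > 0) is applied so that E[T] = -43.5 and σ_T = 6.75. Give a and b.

σ_T = a·σ_X (a > 0), so a = 6.75/4.5 = 1.5.
E[T] = a·E[X] + b, so b = -43.5 − 1.5·(-29) = 0.

a = 1.5, b = 0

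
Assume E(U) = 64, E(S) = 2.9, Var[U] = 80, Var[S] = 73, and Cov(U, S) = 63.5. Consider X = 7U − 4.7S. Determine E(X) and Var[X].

E(X) = 7·E(U) + (-4.7)·E(S) = 7·64 + (-4.7)·2.9 = 434.37.
Var[X] = a²·Var[U] + b²·Var[S] + 2ab·Cov(U, S) with a = 7, b = -4.7.
= 7²·80 + (-4.7)²·73 + 2·7·(-4.7)·63.5
= 3920 + 1612.57 + (-4178.3) = 1354.27.

E(X) = 434.37, Var[X] = 1354.27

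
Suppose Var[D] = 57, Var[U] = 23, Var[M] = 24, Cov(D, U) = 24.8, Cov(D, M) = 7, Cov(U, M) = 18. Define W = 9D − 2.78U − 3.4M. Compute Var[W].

Var[W] = 3743.0732

Var[W] = a²·Var[D] + b²·Var[U] + c²·Var[M] + 2ab·Cov(D, U) + 2ac·Cov(D, M) + 2bc·Cov(U, M), with a = 9, b = -2.78, c = -3.4.
= 4617 + 177.7532 + 277.44 + (-1240.992) + (-428.4) + 340.272
= 3743.0732.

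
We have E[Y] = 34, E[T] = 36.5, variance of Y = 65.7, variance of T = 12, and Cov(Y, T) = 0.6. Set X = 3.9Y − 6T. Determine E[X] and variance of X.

E[X] = 3.9·E[Y] + (-6)·E[T] = 3.9·34 + (-6)·36.5 = -86.4.
variance of X = a²·variance of Y + b²·variance of T + 2ab·Cov(Y, T) with a = 3.9, b = -6.
= 3.9²·65.7 + (-6)²·12 + 2·3.9·(-6)·0.6
= 999.297 + 432 + (-28.08) = 1403.217.

E[X] = -86.4, variance of X = 1403.217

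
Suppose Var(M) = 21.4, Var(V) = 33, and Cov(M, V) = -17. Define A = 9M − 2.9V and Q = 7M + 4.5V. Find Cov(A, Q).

Cov(A, Q) = 574.15

By bilinearity, Cov(A, Q) = ac·Var(M) + bd·Var(V) + (ad+bc)·Cov(M, V), with a=9, b=-2.9, c=7, d=4.5.
ac·Var(M) = 9·7·21.4 = 1348.2
bd·Var(V) = (-2.9)·4.5·33 = -430.65
(ad+bc)·Cov(M, V) = (20.2)·(-17) = -343.4
Cov(A, Q) = 1348.2 + (-430.65) + (-343.4) = 574.15.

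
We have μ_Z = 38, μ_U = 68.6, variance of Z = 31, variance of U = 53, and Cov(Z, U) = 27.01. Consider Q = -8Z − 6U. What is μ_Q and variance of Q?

μ_Q = -715.6, variance of Q = 6484.96

μ_Q = (-8)·μ_Z + (-6)·μ_U = (-8)·38 + (-6)·68.6 = -715.6.
variance of Q = a²·variance of Z + b²·variance of U + 2ab·Cov(Z, U) with a = -8, b = -6.
= (-8)²·31 + (-6)²·53 + 2·(-8)·(-6)·27.01
= 1984 + 1908 + 2592.96 = 6484.96.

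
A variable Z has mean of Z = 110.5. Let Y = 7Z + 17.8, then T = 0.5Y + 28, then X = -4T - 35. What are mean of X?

mean of X = -1729.6

mean of Y = 7·110.5 + 17.8 = 791.3.
mean of T = 0.5·791.3 + 28 = 423.65.
mean of X = (-4)·423.65 + (-35) = -1729.6.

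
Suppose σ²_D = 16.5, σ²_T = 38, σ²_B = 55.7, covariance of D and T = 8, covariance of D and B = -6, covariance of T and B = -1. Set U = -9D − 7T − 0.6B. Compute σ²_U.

σ²_U = a²·σ²_D + b²·σ²_T + c²·σ²_B + 2ab·covariance of D and T + 2ac·covariance of D and B + 2bc·covariance of T and B, with a = -9, b = -7, c = -0.6.
= 1336.5 + 1862 + 20.052 + 1008 + (-64.8) + (-8.4)
= 4153.352.

σ²_U = 4153.352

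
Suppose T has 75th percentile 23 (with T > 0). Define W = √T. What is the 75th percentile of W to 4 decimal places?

75th percentile of W = 4.7958

√T is increasing, so P_{75}(W) = g(P_{75}(T)) ≈ 4.7958.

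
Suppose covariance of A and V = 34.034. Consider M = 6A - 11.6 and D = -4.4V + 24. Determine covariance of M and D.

covariance of M and D = -898.4976

covariance of M and D = a·c·covariance of A and V = 6·(-4.4)·34.034 = -898.4976. Additive constants drop out.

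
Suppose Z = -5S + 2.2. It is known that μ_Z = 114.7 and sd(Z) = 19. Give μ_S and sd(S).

From Z = -5S + 2.2: μ_Z = a·μ_S + b, so μ_S = (μ_Z − b)/a = (114.7 − 2.2)/(-5) = -22.5.
sd(Z) = |a|·sd(S), so sd(S) = 19/|-5| = 3.8.

μ_S = -22.5, sd(S) = 3.8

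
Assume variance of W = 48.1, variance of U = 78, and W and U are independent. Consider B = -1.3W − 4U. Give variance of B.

variance of B = 1329.289

variance of B = a²·variance of W + b²·variance of U + 2ab·Cov[W, U] with a = -1.3, b = -4.
Independence gives Cov[W, U] = 0.
= (-1.3)²·48.1 + (-4)²·78 + 2·(-1.3)·(-4)·0
= 81.289 + 1248 + 0 = 1329.289.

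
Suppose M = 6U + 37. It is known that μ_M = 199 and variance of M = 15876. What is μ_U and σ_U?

μ_U = 27, σ_U = 21

From M = 6U + 37: μ_M = a·μ_U + b, so μ_U = (μ_M − b)/a = (199 − 37)/6 = 27.
σ_M = √15876 = 126.
σ_M = |a|·σ_U, so σ_U = 126/|6| = 21.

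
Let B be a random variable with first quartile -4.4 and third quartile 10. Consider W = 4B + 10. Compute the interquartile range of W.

IQR(W) = 57.6

IQR of B = Q3 − Q1 = 10 − (-4.4) = 14.4.
Under W = aB + b, IQR(W) = |a|·IQR(B) = |4|·14.4 = 57.6 (shifts cancel; spread scales by |a|).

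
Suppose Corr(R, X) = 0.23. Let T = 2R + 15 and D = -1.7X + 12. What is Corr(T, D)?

Linear rescalings preserve |correlation|; the slopes 2 and -1.7 have opposite signs, so the correlation flips sign: Corr(T, D) = −Corr(R, X) = -0.23.

Corr(T, D) = -0.23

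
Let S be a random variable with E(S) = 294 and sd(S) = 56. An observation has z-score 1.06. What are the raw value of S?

S = E(S) + z·sd(S) = 294 + 1.06·56 = 353.36.

S = 353.36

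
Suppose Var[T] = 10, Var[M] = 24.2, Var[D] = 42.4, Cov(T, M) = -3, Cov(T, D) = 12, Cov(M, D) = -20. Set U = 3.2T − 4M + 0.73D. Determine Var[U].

Var[U] = a²·Var[T] + b²·Var[M] + c²·Var[D] + 2ab·Cov(T, M) + 2ac·Cov(T, D) + 2bc·Cov(M, D), with a = 3.2, b = -4, c = 0.73.
= 102.4 + 387.2 + 22.59496 + 76.8 + 56.064 + 116.8
= 761.85896.

Var[U] = 761.85896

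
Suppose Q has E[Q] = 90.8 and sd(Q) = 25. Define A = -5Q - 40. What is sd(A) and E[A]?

sd(A) = 125, E[A] = -494

A = -5Q - 40 is linear with a = -5, b = -40.
sd(A) = |a|·sd(Q) = |-5|·25 = 125.
E[A] = a·E[Q] + b = (-5)·90.8 + (-40) = -494.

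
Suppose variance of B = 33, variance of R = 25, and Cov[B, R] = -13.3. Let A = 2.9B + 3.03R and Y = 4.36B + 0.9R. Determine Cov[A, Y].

Cov[A, Y] = 275.01036

By bilinearity, Cov[A, Y] = ac·variance of B + bd·variance of R + (ad+bc)·Cov[B, R], with a=2.9, b=3.03, c=4.36, d=0.9.
ac·variance of B = 2.9·4.36·33 = 417.252
bd·variance of R = 3.03·0.9·25 = 68.175
(ad+bc)·Cov[B, R] = (15.8208)·(-13.3) = -210.41664
Cov[A, Y] = 417.252 + 68.175 + (-210.41664) = 275.01036.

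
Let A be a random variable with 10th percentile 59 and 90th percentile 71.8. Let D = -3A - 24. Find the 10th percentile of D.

10th percentile of D = -239.4

Since a = -3 < 0 the transformation is decreasing, reversing order: the 10th percentile of D corresponds to the 90th percentile of A.
So P_{10}(D) = a·P_{90}(A) + b = (-3)·71.8 + (-24) = -239.4.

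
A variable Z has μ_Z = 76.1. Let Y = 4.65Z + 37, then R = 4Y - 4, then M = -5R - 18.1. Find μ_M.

μ_Y = 4.65·76.1 + 37 = 390.865.
μ_R = 4·390.865 + (-4) = 1559.46.
μ_M = (-5)·1559.46 + (-18.1) = -7815.4.

μ_M = -7815.4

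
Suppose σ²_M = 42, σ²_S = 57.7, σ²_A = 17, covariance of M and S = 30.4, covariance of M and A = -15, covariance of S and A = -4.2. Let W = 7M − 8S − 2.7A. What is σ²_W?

σ²_W = 2855.49

σ²_W = a²·σ²_M + b²·σ²_S + c²·σ²_A + 2ab·covariance of M and S + 2ac·covariance of M and A + 2bc·covariance of S and A, with a = 7, b = -8, c = -2.7.
= 2058 + 3692.8 + 123.93 + (-3404.8) + 567 + (-181.44)
= 2855.49.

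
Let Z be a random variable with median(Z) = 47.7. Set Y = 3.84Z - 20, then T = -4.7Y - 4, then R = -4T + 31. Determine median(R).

median(Y) = 3.84·47.7 + (-20) = 163.168.
median(T) = (-4.7)·163.168 + (-4) = -770.8896.
median(R) = (-4)·(-770.8896) + 31 = 3114.5584.

median(R) = 3114.5584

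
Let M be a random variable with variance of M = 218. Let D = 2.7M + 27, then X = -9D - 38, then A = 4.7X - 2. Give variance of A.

variance of A = 2843575.4538

variance of D = 2.7²·218 = 1589.22.
variance of X = (-9)²·1589.22 = 128726.82.
variance of A = 4.7²·128726.82 = 2843575.4538.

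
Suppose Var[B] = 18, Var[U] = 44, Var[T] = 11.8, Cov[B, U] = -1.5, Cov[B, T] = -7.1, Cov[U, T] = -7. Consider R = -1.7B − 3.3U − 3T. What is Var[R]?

Var[R] = a²·Var[B] + b²·Var[U] + c²·Var[T] + 2ab·Cov[B, U] + 2ac·Cov[B, T] + 2bc·Cov[U, T], with a = -1.7, b = -3.3, c = -3.
= 52.02 + 479.16 + 106.2 + (-16.83) + (-72.42) + (-138.6)
= 409.53.

Var[R] = 409.53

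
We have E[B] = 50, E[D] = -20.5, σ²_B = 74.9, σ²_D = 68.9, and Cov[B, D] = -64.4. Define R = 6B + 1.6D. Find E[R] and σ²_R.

E[R] = 267.2, σ²_R = 1636.304

E[R] = 6·E[B] + 1.6·E[D] = 6·50 + 1.6·(-20.5) = 267.2.
σ²_R = a²·σ²_B + b²·σ²_D + 2ab·Cov[B, D] with a = 6, b = 1.6.
= 6²·74.9 + 1.6²·68.9 + 2·6·1.6·(-64.4)
= 2696.4 + 176.384 + (-1236.48) = 1636.304.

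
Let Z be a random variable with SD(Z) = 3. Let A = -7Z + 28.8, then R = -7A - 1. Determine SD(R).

SD(A) = |-7|·3 = 21.
SD(R) = |-7|·21 = 147.

SD(R) = 147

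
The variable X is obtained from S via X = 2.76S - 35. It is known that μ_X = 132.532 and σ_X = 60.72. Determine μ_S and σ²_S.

μ_S = 60.7, σ²_S = 484

From X = 2.76S - 35: μ_X = a·μ_S + b, so μ_S = (μ_X − b)/a = (132.532 − (-35))/2.76 = 60.7.
σ²_X = 60.72² = 3686.9184.
σ²_X = a²·σ²_S, so σ²_S = 3686.9184/2.76² = 484.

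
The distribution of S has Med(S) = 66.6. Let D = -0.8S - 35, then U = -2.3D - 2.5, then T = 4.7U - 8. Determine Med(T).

Med(D) = (-0.8)·66.6 + (-35) = -88.28.
Med(U) = (-2.3)·(-88.28) + (-2.5) = 200.544.
Med(T) = 4.7·200.544 + (-8) = 934.5568.

Med(T) = 934.5568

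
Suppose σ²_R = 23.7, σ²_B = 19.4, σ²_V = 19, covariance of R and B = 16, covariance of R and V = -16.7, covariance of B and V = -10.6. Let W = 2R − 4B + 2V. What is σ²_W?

σ²_W = 261.2

σ²_W = a²·σ²_R + b²·σ²_B + c²·σ²_V + 2ab·covariance of R and B + 2ac·covariance of R and V + 2bc·covariance of B and V, with a = 2, b = -4, c = 2.
= 94.8 + 310.4 + 76 + (-256) + (-133.6) + 169.6
= 261.2.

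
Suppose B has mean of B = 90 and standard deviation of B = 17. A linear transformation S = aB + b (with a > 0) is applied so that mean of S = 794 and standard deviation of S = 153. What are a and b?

standard deviation of S = a·standard deviation of B (a > 0), so a = 153/17 = 9.
mean of S = a·mean of B + b, so b = 794 − 9·90 = -16.

a = 9, b = -16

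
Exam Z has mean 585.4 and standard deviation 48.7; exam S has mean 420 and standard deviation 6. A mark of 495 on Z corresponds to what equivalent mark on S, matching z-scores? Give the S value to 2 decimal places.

z = (495 − 585.4)/48.7 ≈ -1.8563.
S = 420 + z·6 = 420 + (495 − 585.4)·6/48.7 ≈ 408.86.

S = 408.86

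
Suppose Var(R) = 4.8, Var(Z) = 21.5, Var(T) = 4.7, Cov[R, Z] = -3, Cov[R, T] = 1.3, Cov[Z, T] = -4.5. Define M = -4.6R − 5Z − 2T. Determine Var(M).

Var(M) = 453.788

Var(M) = a²·Var(R) + b²·Var(Z) + c²·Var(T) + 2ab·Cov[R, Z] + 2ac·Cov[R, T] + 2bc·Cov[Z, T], with a = -4.6, b = -5, c = -2.
= 101.568 + 537.5 + 18.8 + (-138) + 23.92 + (-90)
= 453.788.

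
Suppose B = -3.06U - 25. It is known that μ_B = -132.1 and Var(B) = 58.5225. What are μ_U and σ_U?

μ_U = 35, σ_U = 2.5

From B = -3.06U - 25: μ_B = a·μ_U + b, so μ_U = (μ_B − b)/a = (-132.1 − (-25))/(-3.06) = 35.
σ_B = √58.5225 = 7.65.
σ_B = |a|·σ_U, so σ_U = 7.65/|-3.06| = 2.5.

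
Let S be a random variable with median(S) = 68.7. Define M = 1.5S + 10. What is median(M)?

median(M) = 113.05

A linear map preserves order up to sign, so median(M) = a·median(S) + b = 1.5·68.7 + 10 = 113.05.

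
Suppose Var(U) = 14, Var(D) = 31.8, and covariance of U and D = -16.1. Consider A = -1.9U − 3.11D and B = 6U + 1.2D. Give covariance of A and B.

By bilinearity, covariance of A and B = ac·Var(U) + bd·Var(D) + (ad+bc)·covariance of U and D, with a=-1.9, b=-3.11, c=6, d=1.2.
ac·Var(U) = (-1.9)·6·14 = -159.6
bd·Var(D) = (-3.11)·1.2·31.8 = -118.6776
(ad+bc)·covariance of U and D = (-20.94)·(-16.1) = 337.134
covariance of A and B = -159.6 + (-118.6776) + 337.134 = 58.8564.

covariance of A and B = 58.8564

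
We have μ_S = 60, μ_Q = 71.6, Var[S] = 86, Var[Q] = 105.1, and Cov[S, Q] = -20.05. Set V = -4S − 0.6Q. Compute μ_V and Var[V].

μ_V = (-4)·μ_S + (-0.6)·μ_Q = (-4)·60 + (-0.6)·71.6 = -282.96.
Var[V] = a²·Var[S] + b²·Var[Q] + 2ab·Cov[S, Q] with a = -4, b = -0.6.
= (-4)²·86 + (-0.6)²·105.1 + 2·(-4)·(-0.6)·(-20.05)
= 1376 + 37.836 + (-96.24) = 1317.596.

μ_V = -282.96, Var[V] = 1317.596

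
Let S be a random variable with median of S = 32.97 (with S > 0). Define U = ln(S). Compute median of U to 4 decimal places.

median of U = 3.4956

ln(S) is monotone on this domain, so median of U = ln(32.97) ≈ 3.4956.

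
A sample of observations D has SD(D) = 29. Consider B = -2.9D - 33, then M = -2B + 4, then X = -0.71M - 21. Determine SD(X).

SD(B) = |-2.9|·29 = 84.1.
SD(M) = |-2|·84.1 = 168.2.
SD(X) = |-0.71|·168.2 = 119.422.

SD(X) = 119.422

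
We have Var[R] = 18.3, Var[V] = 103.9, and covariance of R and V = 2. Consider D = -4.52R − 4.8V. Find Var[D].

Var[D] = a²·Var[R] + b²·Var[V] + 2ab·covariance of R and V with a = -4.52, b = -4.8.
= (-4.52)²·18.3 + (-4.8)²·103.9 + 2·(-4.52)·(-4.8)·2
= 373.87632 + 2393.856 + 86.784 = 2854.51632.

Var[D] = 2854.51632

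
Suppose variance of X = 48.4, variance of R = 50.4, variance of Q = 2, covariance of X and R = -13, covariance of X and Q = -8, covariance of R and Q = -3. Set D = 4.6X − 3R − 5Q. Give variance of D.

variance of D = a²·variance of X + b²·variance of R + c²·variance of Q + 2ab·covariance of X and R + 2ac·covariance of X and Q + 2bc·covariance of R and Q, with a = 4.6, b = -3, c = -5.
= 1024.144 + 453.6 + 50 + 358.8 + 368 + (-90)
= 2164.544.

variance of D = 2164.544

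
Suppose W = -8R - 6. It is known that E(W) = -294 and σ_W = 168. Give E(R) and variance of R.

E(R) = 36, variance of R = 441

From W = -8R - 6: E(W) = a·E(R) + b, so E(R) = (E(W) − b)/a = (-294 − (-6))/(-8) = 36.
variance of W = 168² = 28224.
variance of W = a²·variance of R, so variance of R = 28224/(-8)² = 441.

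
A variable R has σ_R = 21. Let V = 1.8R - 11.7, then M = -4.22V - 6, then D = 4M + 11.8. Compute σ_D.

σ_V = |1.8|·21 = 37.8.
σ_M = |-4.22|·37.8 = 159.516.
σ_D = |4|·159.516 = 638.064.

σ_D = 638.064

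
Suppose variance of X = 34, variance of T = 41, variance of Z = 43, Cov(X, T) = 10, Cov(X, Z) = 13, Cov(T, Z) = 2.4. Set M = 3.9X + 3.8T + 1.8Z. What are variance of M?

variance of M = a²·variance of X + b²·variance of T + c²·variance of Z + 2ab·Cov(X, T) + 2ac·Cov(X, Z) + 2bc·Cov(T, Z), with a = 3.9, b = 3.8, c = 1.8.
= 517.14 + 592.04 + 139.32 + 296.4 + 182.52 + 32.832
= 1760.252.

variance of M = 1760.252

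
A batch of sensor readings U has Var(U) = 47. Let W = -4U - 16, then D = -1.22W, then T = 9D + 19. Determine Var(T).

Var(W) = (-4)²·47 = 752.
Var(D) = (-1.22)²·752 = 1119.2768.
Var(T) = 9²·1119.2768 = 90661.4208.

Var(T) = 90661.4208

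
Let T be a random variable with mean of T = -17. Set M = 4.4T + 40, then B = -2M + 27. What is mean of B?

mean of M = 4.4·(-17) + 40 = -34.8.
mean of B = (-2)·(-34.8) + 27 = 96.6.

mean of B = 96.6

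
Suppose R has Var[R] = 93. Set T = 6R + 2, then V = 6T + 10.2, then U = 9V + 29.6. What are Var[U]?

Var[U] = 9762768

Var[T] = 6²·93 = 3348.
Var[V] = 6²·3348 = 120528.
Var[U] = 9²·120528 = 9762768.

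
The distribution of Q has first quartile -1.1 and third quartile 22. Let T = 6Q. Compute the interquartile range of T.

IQR of Q = Q3 − Q1 = 22 − (-1.1) = 23.1.
Under T = aQ + b, IQR(T) = |a|·IQR(Q) = |6|·23.1 = 138.6 (shifts cancel; spread scales by |a|).

IQR(T) = 138.6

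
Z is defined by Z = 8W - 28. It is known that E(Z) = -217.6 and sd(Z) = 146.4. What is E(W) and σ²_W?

E(W) = -23.7, σ²_W = 334.89

From Z = 8W - 28: E(Z) = a·E(W) + b, so E(W) = (E(Z) − b)/a = (-217.6 − (-28))/8 = -23.7.
σ²_Z = 146.4² = 21432.96.
σ²_Z = a²·σ²_W, so σ²_W = 21432.96/8² = 334.89.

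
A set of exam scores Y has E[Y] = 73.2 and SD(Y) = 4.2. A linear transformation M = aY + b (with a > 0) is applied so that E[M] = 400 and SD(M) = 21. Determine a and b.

a = 5, b = 34

SD(M) = a·SD(Y) (a > 0), so a = 21/4.2 = 5.
E[M] = a·E[Y] + b, so b = 400 − 5·73.2 = 34.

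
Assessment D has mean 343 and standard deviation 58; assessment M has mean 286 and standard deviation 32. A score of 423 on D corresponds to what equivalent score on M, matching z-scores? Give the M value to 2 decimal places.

M = 330.14

z = (423 − 343)/58 ≈ 1.3793.
M = 286 + z·32 = 286 + (423 − 343)·32/58 ≈ 330.14.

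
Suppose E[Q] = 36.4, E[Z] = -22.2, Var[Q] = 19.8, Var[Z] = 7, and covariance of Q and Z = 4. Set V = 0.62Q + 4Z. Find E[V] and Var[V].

E[V] = 0.62·E[Q] + 4·E[Z] = 0.62·36.4 + 4·(-22.2) = -66.232.
Var[V] = a²·Var[Q] + b²·Var[Z] + 2ab·covariance of Q and Z with a = 0.62, b = 4.
= 0.62²·19.8 + 4²·7 + 2·0.62·4·4
= 7.61112 + 112 + 19.84 = 139.45112.

E[V] = -66.232, Var[V] = 139.45112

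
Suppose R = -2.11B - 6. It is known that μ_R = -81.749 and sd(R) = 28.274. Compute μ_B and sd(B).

From R = -2.11B - 6: μ_R = a·μ_B + b, so μ_B = (μ_R − b)/a = (-81.749 − (-6))/(-2.11) = 35.9.
sd(R) = |a|·sd(B), so sd(B) = 28.274/|-2.11| = 13.4.

μ_B = 35.9, sd(B) = 13.4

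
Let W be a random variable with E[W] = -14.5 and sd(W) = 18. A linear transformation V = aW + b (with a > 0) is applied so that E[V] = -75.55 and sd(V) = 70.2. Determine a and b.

a = 3.9, b = -19

sd(V) = a·sd(W) (a > 0), so a = 70.2/18 = 3.9.
E[V] = a·E[W] + b, so b = -75.55 − 3.9·(-14.5) = -19.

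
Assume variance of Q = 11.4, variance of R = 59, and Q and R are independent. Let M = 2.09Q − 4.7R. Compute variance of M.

variance of M = 1353.10634

variance of M = a²·variance of Q + b²·variance of R + 2ab·covariance of Q and R with a = 2.09, b = -4.7.
Independence gives covariance of Q and R = 0.
= 2.09²·11.4 + (-4.7)²·59 + 2·2.09·(-4.7)·0
= 49.79634 + 1303.31 + 0 = 1353.10634.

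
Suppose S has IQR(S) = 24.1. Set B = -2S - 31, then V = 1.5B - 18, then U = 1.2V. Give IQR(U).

IQR(U) = 86.76

IQR(B) = |-2|·24.1 = 48.2.
IQR(V) = |1.5|·48.2 = 72.3.
IQR(U) = |1.2|·72.3 = 86.76.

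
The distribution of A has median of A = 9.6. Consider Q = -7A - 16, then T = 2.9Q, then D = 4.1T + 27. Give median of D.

median of Q = (-7)·9.6 + (-16) = -83.2.
median of T = 2.9·(-83.2) = -241.28.
median of D = 4.1·(-241.28) + 27 = -962.248.

median of D = -962.248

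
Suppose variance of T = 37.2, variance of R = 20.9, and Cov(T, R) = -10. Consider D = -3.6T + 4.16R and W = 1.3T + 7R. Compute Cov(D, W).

Cov(D, W) = 632.432

By bilinearity, Cov(D, W) = ac·variance of T + bd·variance of R + (ad+bc)·Cov(T, R), with a=-3.6, b=4.16, c=1.3, d=7.
ac·variance of T = (-3.6)·1.3·37.2 = -174.096
bd·variance of R = 4.16·7·20.9 = 608.608
(ad+bc)·Cov(T, R) = (-19.792)·(-10) = 197.92
Cov(D, W) = -174.096 + 608.608 + 197.92 = 632.432.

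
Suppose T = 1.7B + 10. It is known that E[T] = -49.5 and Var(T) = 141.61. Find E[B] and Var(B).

E[B] = -35, Var(B) = 49

From T = 1.7B + 10: E[T] = a·E[B] + b, so E[B] = (E[T] − b)/a = (-49.5 − 10)/1.7 = -35.
Var(T) = a²·Var(B), so Var(B) = 141.61/1.7² = 49.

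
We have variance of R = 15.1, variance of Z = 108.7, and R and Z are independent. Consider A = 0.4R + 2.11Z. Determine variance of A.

variance of A = 486.35927

variance of A = a²·variance of R + b²·variance of Z + 2ab·covariance of R and Z with a = 0.4, b = 2.11.
Independence gives covariance of R and Z = 0.
= 0.4²·15.1 + 2.11²·108.7 + 2·0.4·2.11·0
= 2.416 + 483.94327 + 0 = 486.35927.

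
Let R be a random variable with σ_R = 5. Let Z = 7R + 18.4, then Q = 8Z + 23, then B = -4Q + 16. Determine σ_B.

σ_Z = |7|·5 = 35.
σ_Q = |8|·35 = 280.
σ_B = |-4|·280 = 1120.

σ_B = 1120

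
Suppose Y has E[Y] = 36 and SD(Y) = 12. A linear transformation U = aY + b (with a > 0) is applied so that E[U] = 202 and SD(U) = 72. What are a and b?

SD(U) = a·SD(Y) (a > 0), so a = 72/12 = 6.
E[U] = a·E[Y] + b, so b = 202 − 6·36 = -14.

a = 6, b = -14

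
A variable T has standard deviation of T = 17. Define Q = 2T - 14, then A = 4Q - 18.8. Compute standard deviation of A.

standard deviation of A = 136

standard deviation of Q = |2|·17 = 34.
standard deviation of A = |4|·34 = 136.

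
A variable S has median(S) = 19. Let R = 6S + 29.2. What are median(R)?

A linear map preserves order up to sign, so median(R) = a·median(S) + b = 6·19 + 29.2 = 143.2.

median(R) = 143.2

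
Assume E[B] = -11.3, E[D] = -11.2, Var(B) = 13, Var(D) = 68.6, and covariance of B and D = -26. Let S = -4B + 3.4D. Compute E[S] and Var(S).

E[S] = (-4)·E[B] + 3.4·E[D] = (-4)·(-11.3) + 3.4·(-11.2) = 7.12.
Var(S) = a²·Var(B) + b²·Var(D) + 2ab·covariance of B and D with a = -4, b = 3.4.
= (-4)²·13 + 3.4²·68.6 + 2·(-4)·3.4·(-26)
= 208 + 793.016 + 707.2 = 1708.216.

E[S] = 7.12, Var(S) = 1708.216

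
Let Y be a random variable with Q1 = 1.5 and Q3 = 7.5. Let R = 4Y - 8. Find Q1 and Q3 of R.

a = 4 > 0: Q1(R) = a·Q1(Y)+b = -2, Q3(R) = a·Q3(Y)+b = 22.

Q1(R) = -2, Q3(R) = 22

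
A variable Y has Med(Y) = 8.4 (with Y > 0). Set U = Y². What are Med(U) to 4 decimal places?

Y² is monotone on this domain, so Med(U) = square(8.4) = 70.56.

Med(U) = 70.56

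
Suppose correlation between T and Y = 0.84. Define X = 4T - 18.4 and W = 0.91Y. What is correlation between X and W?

Linear rescalings preserve correlation up to sign; here the slopes 4 and 0.91 have the same sign, so correlation between X and W = correlation between T and Y = 0.84.

correlation between X and W = 0.84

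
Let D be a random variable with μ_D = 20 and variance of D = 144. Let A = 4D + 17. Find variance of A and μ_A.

variance of A = 2304, μ_A = 97

A = 4D + 17 is linear with a = 4, b = 17.
variance of A = a²·variance of D = 4²·144 = 2304 (the additive constant 17 does not affect variance).
μ_A = a·μ_D + b = 4·20 + 17 = 97.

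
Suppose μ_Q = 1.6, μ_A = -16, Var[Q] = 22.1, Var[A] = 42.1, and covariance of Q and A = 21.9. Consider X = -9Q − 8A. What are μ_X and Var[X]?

μ_X = 113.6, Var[X] = 7638.1

μ_X = (-9)·μ_Q + (-8)·μ_A = (-9)·1.6 + (-8)·(-16) = 113.6.
Var[X] = a²·Var[Q] + b²·Var[A] + 2ab·covariance of Q and A with a = -9, b = -8.
= (-9)²·22.1 + (-8)²·42.1 + 2·(-9)·(-8)·21.9
= 1790.1 + 2694.4 + 3153.6 = 7638.1.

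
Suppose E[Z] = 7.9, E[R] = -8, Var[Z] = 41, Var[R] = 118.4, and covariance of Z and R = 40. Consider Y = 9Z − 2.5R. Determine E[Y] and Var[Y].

E[Y] = 9·E[Z] + (-2.5)·E[R] = 9·7.9 + (-2.5)·(-8) = 91.1.
Var[Y] = a²·Var[Z] + b²·Var[R] + 2ab·covariance of Z and R with a = 9, b = -2.5.
= 9²·41 + (-2.5)²·118.4 + 2·9·(-2.5)·40
= 3321 + 740 + (-1800) = 2261.

E[Y] = 91.1, Var[Y] = 2261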